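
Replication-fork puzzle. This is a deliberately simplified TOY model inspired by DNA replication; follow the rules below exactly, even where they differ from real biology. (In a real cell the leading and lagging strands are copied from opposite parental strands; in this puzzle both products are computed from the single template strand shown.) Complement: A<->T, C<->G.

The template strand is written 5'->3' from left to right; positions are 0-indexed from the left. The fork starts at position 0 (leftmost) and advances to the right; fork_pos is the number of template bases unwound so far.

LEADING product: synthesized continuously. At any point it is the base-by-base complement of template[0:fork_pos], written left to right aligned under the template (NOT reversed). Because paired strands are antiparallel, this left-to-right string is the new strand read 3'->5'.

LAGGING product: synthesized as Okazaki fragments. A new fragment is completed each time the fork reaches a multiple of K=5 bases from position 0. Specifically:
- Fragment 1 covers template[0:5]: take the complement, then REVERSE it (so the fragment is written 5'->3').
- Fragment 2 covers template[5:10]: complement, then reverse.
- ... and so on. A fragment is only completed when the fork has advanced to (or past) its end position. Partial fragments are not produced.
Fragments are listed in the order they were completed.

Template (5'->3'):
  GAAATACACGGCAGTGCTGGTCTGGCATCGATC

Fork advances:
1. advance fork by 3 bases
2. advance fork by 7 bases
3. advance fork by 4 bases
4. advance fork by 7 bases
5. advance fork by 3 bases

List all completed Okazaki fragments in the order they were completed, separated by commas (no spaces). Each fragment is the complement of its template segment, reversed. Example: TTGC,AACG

Step 1: advance 3 -> fork_pos = 0 + 3 = 3. Next multiple of 5 is 5 (not reached); still 0 fragment(s).
Step 2: advance 7 -> fork_pos = 3 + 7 = 10. Reached multiple(s) of 5: 5, 10 -> fragments 1-2 completed (2 total).
Step 3: advance 4 -> fork_pos = 10 + 4 = 14. Next multiple of 5 is 15 (not reached); still 2 fragment(s).
Step 4: advance 7 -> fork_pos = 14 + 7 = 21. Reached multiple(s) of 5: 15, 20 -> fragments 3-4 completed (4 total).
Step 5: advance 3 -> fork_pos = 21 + 3 = 24. Next multiple of 5 is 25 (not reached); still 4 fragment(s).
Final fork_pos = 24, so 4 fragment(s) are complete. Build each: template segment -> complement -> reverse.
Fragment 1: template[0:5] = GAAAT -> complement CTTTA -> reversed ATTTC
Fragment 2: template[5:10] = ACACG -> complement TGTGC -> reversed CGTGT
Fragment 3: template[10:15] = GCAGT -> complement CGTCA -> reversed ACTGC
Fragment 4: template[15:20] = GCTGG -> complement CGACC -> reversed CCAGC

Answer: ATTTC,CGTGT,ACTGC,CCAGC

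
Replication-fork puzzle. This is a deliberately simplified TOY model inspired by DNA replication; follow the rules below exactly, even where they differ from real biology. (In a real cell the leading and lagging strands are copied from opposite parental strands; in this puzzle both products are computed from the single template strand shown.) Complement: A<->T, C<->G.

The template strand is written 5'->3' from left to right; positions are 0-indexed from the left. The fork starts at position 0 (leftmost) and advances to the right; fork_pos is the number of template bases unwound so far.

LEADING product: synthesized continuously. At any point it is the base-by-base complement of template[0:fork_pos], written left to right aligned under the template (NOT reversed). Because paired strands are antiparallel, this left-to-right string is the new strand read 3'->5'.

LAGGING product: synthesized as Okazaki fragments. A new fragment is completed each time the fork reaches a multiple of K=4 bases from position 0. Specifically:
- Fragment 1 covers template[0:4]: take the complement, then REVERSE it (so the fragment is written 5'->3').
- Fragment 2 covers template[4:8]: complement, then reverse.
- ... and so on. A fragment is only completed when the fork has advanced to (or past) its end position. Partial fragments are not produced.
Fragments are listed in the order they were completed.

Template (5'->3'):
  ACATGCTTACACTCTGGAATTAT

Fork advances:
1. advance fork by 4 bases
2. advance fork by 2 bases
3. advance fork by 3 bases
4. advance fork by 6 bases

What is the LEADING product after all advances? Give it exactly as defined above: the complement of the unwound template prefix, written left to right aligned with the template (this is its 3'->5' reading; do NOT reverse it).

Step 1: advance 4 -> fork_pos = 0 + 4 = 4.
Step 2: advance 2 -> fork_pos = 4 + 2 = 6.
Step 3: advance 3 -> fork_pos = 6 + 3 = 9.
Step 4: advance 6 -> fork_pos = 9 + 6 = 15.
Unwound prefix: template[0:15] = ACATGCTTACACTCT
Complement it base by base (A<->T, C<->G), keeping left-to-right order:
  [0:5] ACATG -> TGTAC
  [5:10] CTTAC -> GAATG
  [10:15] ACTCT -> TGAGA
Concatenate: TGTACGAATGTGAGA (length 15; written aligned with the template, i.e. 3'->5').

Answer: TGTACGAATGTGAGA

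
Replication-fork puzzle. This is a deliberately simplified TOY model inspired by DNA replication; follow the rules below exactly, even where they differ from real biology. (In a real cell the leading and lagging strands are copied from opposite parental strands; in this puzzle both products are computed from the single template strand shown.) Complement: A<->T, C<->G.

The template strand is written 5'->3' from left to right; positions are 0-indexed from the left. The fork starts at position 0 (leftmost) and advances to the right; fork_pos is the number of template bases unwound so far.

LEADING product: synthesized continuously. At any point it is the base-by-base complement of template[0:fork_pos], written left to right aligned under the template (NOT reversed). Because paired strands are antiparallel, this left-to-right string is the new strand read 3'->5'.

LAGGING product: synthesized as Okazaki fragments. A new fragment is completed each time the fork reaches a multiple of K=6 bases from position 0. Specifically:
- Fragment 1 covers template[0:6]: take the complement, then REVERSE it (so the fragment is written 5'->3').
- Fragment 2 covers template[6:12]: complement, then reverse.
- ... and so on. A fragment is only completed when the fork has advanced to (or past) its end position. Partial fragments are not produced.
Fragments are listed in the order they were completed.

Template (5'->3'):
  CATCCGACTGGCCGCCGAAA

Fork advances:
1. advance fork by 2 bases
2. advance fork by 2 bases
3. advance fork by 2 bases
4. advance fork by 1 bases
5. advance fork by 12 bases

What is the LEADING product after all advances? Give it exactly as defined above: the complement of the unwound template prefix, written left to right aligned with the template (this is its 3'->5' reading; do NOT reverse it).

Step 1: advance 2 -> fork_pos = 0 + 2 = 2.
Step 2: advance 2 -> fork_pos = 2 + 2 = 4.
Step 3: advance 2 -> fork_pos = 4 + 2 = 6.
Step 4: advance 1 -> fork_pos = 6 + 1 = 7.
Step 5: advance 12 -> fork_pos = 7 + 12 = 19.
Unwound prefix: template[0:19] = CATCCGACTGGCCGCCGAA
Complement it base by base (A<->T, C<->G), keeping left-to-right order:
  [0:5] CATCC -> GTAGG
  [5:10] GACTG -> CTGAC
  [10:15] GCCGC -> CGGCG
  [15:19] CGAA -> GCTT
Concatenate: GTAGGCTGACCGGCGGCTT (length 19; written aligned with the template, i.e. 3'->5').

Answer: GTAGGCTGACCGGCGGCTT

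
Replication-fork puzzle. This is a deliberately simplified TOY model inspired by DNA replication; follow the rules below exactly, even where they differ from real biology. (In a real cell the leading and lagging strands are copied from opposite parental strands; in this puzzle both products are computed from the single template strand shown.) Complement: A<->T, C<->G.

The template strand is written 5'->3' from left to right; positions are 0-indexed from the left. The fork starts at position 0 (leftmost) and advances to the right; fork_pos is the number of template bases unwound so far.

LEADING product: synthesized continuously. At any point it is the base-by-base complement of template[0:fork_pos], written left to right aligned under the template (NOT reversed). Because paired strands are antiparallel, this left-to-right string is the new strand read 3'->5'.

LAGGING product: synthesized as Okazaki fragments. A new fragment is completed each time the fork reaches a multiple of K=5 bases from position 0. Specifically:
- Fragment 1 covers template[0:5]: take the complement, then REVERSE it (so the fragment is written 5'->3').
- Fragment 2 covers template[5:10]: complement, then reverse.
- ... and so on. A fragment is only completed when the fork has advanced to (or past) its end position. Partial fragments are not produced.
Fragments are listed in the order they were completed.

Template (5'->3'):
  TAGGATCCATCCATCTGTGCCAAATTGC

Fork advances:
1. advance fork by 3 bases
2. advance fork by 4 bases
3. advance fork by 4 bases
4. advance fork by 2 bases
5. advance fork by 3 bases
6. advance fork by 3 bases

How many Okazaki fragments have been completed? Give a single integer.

Answer: 3

Derivation:
Step 1: advance 3 -> fork_pos = 0 + 3 = 3. Next multiple of 5 is 5 (not reached); still 0 fragment(s).
Step 2: advance 4 -> fork_pos = 3 + 4 = 7. Reached multiple(s) of 5: 5 -> fragment 1 completed (1 total).
Step 3: advance 4 -> fork_pos = 7 + 4 = 11. Reached multiple(s) of 5: 10 -> fragment 2 completed (2 total).
Step 4: advance 2 -> fork_pos = 11 + 2 = 13. Next multiple of 5 is 15 (not reached); still 2 fragment(s).
Step 5: advance 3 -> fork_pos = 13 + 3 = 16. Reached multiple(s) of 5: 15 -> fragment 3 completed (3 total).
Step 6: advance 3 -> fork_pos = 16 + 3 = 19. Next multiple of 5 is 20 (not reached); still 3 fragment(s).
Check: final fork_pos = 19; the multiples of 5 that are <= 19 are 5..15 -> 19 // 5 = 3 completed fragment(s).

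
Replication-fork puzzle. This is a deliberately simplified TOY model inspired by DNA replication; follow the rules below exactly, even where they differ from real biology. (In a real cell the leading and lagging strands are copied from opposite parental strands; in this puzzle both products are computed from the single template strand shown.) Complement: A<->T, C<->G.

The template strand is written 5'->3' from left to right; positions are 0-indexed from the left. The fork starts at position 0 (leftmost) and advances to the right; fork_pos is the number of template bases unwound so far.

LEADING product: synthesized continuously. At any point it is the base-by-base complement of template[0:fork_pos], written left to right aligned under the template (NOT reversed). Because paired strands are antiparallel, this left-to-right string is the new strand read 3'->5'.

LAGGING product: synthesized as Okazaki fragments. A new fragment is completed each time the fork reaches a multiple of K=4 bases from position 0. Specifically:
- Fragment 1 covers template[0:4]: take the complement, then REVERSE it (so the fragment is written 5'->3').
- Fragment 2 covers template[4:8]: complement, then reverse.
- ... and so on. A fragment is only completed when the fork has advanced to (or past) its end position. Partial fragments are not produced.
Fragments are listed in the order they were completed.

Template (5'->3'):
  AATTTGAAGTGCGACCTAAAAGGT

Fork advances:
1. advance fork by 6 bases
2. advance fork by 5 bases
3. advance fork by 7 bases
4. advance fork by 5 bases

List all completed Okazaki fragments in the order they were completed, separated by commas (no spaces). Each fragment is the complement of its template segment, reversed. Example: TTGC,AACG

Answer: AATT,TTCA,GCAC,GGTC,TTTA

Derivation:
Step 1: advance 6 -> fork_pos = 0 + 6 = 6. Reached multiple(s) of 4: 4 -> fragment 1 completed (1 total).
Step 2: advance 5 -> fork_pos = 6 + 5 = 11. Reached multiple(s) of 4: 8 -> fragment 2 completed (2 total).
Step 3: advance 7 -> fork_pos = 11 + 7 = 18. Reached multiple(s) of 4: 12, 16 -> fragments 3-4 completed (4 total).
Step 4: advance 5 -> fork_pos = 18 + 5 = 23. Reached multiple(s) of 4: 20 -> fragment 5 completed (5 total).
Final fork_pos = 23, so 5 fragment(s) are complete. Build each: template segment -> complement -> reverse.
Fragment 1: template[0:4] = AATT -> complement TTAA -> reversed AATT
Fragment 2: template[4:8] = TGAA -> complement ACTT -> reversed TTCA
Fragment 3: template[8:12] = GTGC -> complement CACG -> reversed GCAC
Fragment 4: template[12:16] = GACC -> complement CTGG -> reversed GGTC
Fragment 5: template[16:20] = TAAA -> complement ATTT -> reversed TTTA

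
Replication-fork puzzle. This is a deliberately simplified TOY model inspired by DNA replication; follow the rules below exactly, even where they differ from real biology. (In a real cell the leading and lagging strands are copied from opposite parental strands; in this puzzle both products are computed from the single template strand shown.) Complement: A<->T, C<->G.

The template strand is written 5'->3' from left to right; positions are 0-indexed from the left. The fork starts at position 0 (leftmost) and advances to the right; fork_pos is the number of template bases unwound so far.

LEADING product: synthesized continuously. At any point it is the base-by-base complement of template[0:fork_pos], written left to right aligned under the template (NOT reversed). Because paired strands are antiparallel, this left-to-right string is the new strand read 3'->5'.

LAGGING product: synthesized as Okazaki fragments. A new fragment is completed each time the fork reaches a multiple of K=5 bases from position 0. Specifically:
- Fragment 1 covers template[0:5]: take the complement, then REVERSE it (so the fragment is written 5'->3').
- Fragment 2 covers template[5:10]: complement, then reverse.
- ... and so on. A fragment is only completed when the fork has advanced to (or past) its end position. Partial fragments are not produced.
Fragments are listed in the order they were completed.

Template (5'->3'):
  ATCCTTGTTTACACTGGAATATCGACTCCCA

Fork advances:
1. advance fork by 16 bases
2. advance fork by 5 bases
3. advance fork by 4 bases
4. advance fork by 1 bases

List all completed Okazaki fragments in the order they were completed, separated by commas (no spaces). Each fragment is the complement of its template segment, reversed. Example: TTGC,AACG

Answer: AGGAT,AAACA,AGTGT,ATTCC,TCGAT

Derivation:
Step 1: advance 16 -> fork_pos = 0 + 16 = 16. Reached multiple(s) of 5: 5, 10, 15 -> fragments 1-3 completed (3 total).
Step 2: advance 5 -> fork_pos = 16 + 5 = 21. Reached multiple(s) of 5: 20 -> fragment 4 completed (4 total).
Step 3: advance 4 -> fork_pos = 21 + 4 = 25. Reached multiple(s) of 5: 25 -> fragment 5 completed (5 total).
Step 4: advance 1 -> fork_pos = 25 + 1 = 26. Next multiple of 5 is 30 (not reached); still 5 fragment(s).
Final fork_pos = 26, so 5 fragment(s) are complete. Build each: template segment -> complement -> reverse.
Fragment 1: template[0:5] = ATCCT -> complement TAGGA -> reversed AGGAT
Fragment 2: template[5:10] = TGTTT -> complement ACAAA -> reversed AAACA
Fragment 3: template[10:15] = ACACT -> complement TGTGA -> reversed AGTGT
Fragment 4: template[15:20] = GGAAT -> complement CCTTA -> reversed ATTCC
Fragment 5: template[20:25] = ATCGA -> complement TAGCT -> reversed TCGAT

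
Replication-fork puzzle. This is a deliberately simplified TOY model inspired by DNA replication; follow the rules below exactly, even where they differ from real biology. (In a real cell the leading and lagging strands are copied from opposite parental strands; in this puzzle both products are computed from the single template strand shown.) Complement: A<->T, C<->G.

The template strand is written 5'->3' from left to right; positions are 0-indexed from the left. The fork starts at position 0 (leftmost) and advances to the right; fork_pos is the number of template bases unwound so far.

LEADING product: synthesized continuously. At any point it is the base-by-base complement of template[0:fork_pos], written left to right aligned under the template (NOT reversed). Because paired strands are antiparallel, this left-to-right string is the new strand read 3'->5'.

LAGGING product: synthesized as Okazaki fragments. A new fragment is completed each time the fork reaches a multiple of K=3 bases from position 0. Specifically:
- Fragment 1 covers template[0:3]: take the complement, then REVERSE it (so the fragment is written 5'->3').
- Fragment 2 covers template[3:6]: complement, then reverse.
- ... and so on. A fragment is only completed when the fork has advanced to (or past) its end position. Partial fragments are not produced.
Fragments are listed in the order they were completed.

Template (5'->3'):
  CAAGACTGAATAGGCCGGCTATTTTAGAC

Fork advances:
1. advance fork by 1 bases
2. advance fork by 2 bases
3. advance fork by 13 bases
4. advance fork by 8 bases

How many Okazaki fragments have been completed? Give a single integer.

Answer: 8

Derivation:
Step 1: advance 1 -> fork_pos = 0 + 1 = 1. Next multiple of 3 is 3 (not reached); still 0 fragment(s).
Step 2: advance 2 -> fork_pos = 1 + 2 = 3. Reached multiple(s) of 3: 3 -> fragment 1 completed (1 total).
Step 3: advance 13 -> fork_pos = 3 + 13 = 16. Reached multiple(s) of 3: 6, 9, 12, 15 -> fragments 2-5 completed (5 total).
Step 4: advance 8 -> fork_pos = 16 + 8 = 24. Reached multiple(s) of 3: 18, 21, 24 -> fragments 6-8 completed (8 total).
Check: final fork_pos = 24; the multiples of 3 that are <= 24 are 3..24 -> 24 // 3 = 8 completed fragment(s).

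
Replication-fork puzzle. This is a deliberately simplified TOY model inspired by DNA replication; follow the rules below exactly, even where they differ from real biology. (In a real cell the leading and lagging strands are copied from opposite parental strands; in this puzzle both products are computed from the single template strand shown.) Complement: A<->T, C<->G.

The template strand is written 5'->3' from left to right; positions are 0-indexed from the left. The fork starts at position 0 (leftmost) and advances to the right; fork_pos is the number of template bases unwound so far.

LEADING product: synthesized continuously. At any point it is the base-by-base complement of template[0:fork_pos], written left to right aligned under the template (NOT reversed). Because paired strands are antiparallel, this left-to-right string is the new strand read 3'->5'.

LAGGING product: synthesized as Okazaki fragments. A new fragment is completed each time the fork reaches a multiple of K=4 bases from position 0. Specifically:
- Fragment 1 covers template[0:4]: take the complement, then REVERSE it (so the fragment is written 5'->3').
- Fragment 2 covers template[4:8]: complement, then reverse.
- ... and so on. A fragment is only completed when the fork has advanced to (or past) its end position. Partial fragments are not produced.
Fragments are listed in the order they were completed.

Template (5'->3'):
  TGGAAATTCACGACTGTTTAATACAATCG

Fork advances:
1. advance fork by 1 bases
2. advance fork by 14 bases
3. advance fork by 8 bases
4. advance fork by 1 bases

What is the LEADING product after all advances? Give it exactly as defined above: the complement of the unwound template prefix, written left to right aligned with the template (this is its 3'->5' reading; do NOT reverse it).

Step 1: advance 1 -> fork_pos = 0 + 1 = 1.
Step 2: advance 14 -> fork_pos = 1 + 14 = 15.
Step 3: advance 8 -> fork_pos = 15 + 8 = 23.
Step 4: advance 1 -> fork_pos = 23 + 1 = 24.
Unwound prefix: template[0:24] = TGGAAATTCACGACTGTTTAATAC
Complement it base by base (A<->T, C<->G), keeping left-to-right order:
  [0:5] TGGAA -> ACCTT
  [5:10] ATTCA -> TAAGT
  [10:15] CGACT -> GCTGA
  [15:20] GTTTA -> CAAAT
  [20:24] ATAC -> TATG
Concatenate: ACCTTTAAGTGCTGACAAATTATG (length 24; written aligned with the template, i.e. 3'->5').

Answer: ACCTTTAAGTGCTGACAAATTATG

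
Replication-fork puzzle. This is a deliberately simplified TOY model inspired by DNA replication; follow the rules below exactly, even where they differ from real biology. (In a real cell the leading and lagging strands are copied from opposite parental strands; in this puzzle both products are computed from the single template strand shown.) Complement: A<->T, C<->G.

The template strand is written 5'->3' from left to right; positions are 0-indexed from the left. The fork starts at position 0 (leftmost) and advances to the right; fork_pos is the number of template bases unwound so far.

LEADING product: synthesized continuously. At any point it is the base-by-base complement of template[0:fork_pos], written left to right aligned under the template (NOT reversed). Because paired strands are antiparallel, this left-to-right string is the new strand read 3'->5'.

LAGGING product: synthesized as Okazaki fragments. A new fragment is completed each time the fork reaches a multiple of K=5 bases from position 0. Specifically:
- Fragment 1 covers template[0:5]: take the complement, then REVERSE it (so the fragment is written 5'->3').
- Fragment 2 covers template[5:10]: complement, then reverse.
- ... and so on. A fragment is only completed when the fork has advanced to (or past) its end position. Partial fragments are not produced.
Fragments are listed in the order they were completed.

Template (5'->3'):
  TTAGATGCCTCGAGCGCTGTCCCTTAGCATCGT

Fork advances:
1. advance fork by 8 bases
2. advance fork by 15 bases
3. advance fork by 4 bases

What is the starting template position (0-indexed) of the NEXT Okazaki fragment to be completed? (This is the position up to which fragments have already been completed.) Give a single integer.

Step 1: advance 8 -> fork_pos = 0 + 8 = 8. Reached multiple(s) of 5: 5 -> fragment 1 completed (1 total).
Step 2: advance 15 -> fork_pos = 8 + 15 = 23. Reached multiple(s) of 5: 10, 15, 20 -> fragments 2-4 completed (4 total).
Step 3: advance 4 -> fork_pos = 23 + 4 = 27. Reached multiple(s) of 5: 25 -> fragment 5 completed (5 total).
5 fragment(s) completed, covering template[0:25] (5 x 5 = 25). The next fragment, fragment 6, covers template[25:30], so it starts at position 25.

Answer: 25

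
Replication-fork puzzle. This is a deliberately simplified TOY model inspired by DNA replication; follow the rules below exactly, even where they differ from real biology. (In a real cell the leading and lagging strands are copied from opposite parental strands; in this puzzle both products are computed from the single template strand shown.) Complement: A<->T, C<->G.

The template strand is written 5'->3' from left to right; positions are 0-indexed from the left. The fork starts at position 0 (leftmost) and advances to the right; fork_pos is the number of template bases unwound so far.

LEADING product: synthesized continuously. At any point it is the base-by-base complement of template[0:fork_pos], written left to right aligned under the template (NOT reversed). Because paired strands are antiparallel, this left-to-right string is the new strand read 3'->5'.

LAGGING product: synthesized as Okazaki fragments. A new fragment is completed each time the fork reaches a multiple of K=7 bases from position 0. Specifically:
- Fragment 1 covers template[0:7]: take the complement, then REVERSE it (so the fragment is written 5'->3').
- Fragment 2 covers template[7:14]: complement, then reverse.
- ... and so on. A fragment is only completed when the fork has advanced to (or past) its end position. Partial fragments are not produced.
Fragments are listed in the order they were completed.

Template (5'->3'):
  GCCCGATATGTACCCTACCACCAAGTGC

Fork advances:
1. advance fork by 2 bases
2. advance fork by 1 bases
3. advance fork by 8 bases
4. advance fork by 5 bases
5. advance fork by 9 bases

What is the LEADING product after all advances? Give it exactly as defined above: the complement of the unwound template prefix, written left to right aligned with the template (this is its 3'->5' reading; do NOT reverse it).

Answer: CGGGCTATACATGGGATGGTGGTTC

Derivation:
Step 1: advance 2 -> fork_pos = 0 + 2 = 2.
Step 2: advance 1 -> fork_pos = 2 + 1 = 3.
Step 3: advance 8 -> fork_pos = 3 + 8 = 11.
Step 4: advance 5 -> fork_pos = 11 + 5 = 16.
Step 5: advance 9 -> fork_pos = 16 + 9 = 25.
Unwound prefix: template[0:25] = GCCCGATATGTACCCTACCACCAAG
Complement it base by base (A<->T, C<->G), keeping left-to-right order:
  [0:5] GCCCG -> CGGGC
  [5:10] ATATG -> TATAC
  [10:15] TACCC -> ATGGG
  [15:20] TACCA -> ATGGT
  [20:25] CCAAG -> GGTTC
Concatenate: CGGGCTATACATGGGATGGTGGTTC (length 25; written aligned with the template, i.e. 3'->5').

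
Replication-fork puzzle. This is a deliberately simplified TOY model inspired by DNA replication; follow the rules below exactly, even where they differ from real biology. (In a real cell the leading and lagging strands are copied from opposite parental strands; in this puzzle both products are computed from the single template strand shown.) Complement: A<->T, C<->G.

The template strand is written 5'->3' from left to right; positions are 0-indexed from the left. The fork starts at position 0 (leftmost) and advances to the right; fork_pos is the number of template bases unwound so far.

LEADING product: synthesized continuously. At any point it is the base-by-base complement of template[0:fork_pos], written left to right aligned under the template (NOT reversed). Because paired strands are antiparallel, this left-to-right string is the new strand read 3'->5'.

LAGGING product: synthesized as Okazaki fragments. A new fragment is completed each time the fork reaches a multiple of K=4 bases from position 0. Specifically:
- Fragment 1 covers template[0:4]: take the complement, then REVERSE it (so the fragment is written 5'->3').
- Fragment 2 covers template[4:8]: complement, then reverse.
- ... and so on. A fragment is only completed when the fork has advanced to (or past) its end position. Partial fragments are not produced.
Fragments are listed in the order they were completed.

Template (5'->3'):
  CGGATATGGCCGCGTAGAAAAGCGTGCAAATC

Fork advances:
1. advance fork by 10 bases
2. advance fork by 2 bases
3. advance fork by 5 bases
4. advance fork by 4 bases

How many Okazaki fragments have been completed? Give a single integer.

Step 1: advance 10 -> fork_pos = 0 + 10 = 10. Reached multiple(s) of 4: 4, 8 -> fragments 1-2 completed (2 total).
Step 2: advance 2 -> fork_pos = 10 + 2 = 12. Reached multiple(s) of 4: 12 -> fragment 3 completed (3 total).
Step 3: advance 5 -> fork_pos = 12 + 5 = 17. Reached multiple(s) of 4: 16 -> fragment 4 completed (4 total).
Step 4: advance 4 -> fork_pos = 17 + 4 = 21. Reached multiple(s) of 4: 20 -> fragment 5 completed (5 total).
Check: final fork_pos = 21; the multiples of 4 that are <= 21 are 4..20 -> 21 // 4 = 5 completed fragment(s).

Answer: 5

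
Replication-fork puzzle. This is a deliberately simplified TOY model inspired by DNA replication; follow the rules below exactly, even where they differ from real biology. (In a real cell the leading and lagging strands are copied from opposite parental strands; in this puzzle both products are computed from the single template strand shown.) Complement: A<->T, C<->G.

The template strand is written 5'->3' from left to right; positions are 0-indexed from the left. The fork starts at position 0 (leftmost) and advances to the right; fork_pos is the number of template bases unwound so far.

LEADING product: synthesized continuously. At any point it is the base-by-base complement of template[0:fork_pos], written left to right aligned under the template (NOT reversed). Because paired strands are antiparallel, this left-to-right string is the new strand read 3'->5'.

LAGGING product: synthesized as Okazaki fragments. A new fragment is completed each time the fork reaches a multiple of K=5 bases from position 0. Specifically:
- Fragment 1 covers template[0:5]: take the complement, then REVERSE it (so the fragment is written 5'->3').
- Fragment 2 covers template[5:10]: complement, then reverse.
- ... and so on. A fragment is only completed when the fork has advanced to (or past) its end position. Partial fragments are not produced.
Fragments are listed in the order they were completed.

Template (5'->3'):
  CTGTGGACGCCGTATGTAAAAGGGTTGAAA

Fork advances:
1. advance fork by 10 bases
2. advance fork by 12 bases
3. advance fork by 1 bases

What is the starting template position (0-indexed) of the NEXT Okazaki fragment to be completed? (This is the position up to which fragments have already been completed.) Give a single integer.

Step 1: advance 10 -> fork_pos = 0 + 10 = 10. Reached multiple(s) of 5: 5, 10 -> fragments 1-2 completed (2 total).
Step 2: advance 12 -> fork_pos = 10 + 12 = 22. Reached multiple(s) of 5: 15, 20 -> fragments 3-4 completed (4 total).
Step 3: advance 1 -> fork_pos = 22 + 1 = 23. Next multiple of 5 is 25 (not reached); still 4 fragment(s).
4 fragment(s) completed, covering template[0:20] (4 x 5 = 20). The next fragment, fragment 5, covers template[20:25], so it starts at position 20.

Answer: 20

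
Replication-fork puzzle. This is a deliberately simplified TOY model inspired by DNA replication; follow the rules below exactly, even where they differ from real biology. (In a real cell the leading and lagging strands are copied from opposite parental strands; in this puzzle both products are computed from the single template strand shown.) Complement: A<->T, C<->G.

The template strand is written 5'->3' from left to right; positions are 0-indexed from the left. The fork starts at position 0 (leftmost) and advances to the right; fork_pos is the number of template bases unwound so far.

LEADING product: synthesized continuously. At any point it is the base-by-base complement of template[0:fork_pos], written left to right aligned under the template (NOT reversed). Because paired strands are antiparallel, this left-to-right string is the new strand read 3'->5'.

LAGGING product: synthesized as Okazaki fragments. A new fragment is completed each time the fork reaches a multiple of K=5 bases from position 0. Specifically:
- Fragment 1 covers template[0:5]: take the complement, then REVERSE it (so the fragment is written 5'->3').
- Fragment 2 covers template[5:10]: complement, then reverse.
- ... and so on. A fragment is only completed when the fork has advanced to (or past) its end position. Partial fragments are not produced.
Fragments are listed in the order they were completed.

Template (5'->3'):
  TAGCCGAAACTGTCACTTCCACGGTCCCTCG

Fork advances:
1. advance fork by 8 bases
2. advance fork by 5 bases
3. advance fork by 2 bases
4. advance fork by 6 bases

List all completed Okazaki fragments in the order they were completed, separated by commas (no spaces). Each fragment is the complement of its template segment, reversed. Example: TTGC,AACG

Step 1: advance 8 -> fork_pos = 0 + 8 = 8. Reached multiple(s) of 5: 5 -> fragment 1 completed (1 total).
Step 2: advance 5 -> fork_pos = 8 + 5 = 13. Reached multiple(s) of 5: 10 -> fragment 2 completed (2 total).
Step 3: advance 2 -> fork_pos = 13 + 2 = 15. Reached multiple(s) of 5: 15 -> fragment 3 completed (3 total).
Step 4: advance 6 -> fork_pos = 15 + 6 = 21. Reached multiple(s) of 5: 20 -> fragment 4 completed (4 total).
Final fork_pos = 21, so 4 fragment(s) are complete. Build each: template segment -> complement -> reverse.
Fragment 1: template[0:5] = TAGCC -> complement ATCGG -> reversed GGCTA
Fragment 2: template[5:10] = GAAAC -> complement CTTTG -> reversed GTTTC
Fragment 3: template[10:15] = TGTCA -> complement ACAGT -> reversed TGACA
Fragment 4: template[15:20] = CTTCC -> complement GAAGG -> reversed GGAAG

Answer: GGCTA,GTTTC,TGACA,GGAAG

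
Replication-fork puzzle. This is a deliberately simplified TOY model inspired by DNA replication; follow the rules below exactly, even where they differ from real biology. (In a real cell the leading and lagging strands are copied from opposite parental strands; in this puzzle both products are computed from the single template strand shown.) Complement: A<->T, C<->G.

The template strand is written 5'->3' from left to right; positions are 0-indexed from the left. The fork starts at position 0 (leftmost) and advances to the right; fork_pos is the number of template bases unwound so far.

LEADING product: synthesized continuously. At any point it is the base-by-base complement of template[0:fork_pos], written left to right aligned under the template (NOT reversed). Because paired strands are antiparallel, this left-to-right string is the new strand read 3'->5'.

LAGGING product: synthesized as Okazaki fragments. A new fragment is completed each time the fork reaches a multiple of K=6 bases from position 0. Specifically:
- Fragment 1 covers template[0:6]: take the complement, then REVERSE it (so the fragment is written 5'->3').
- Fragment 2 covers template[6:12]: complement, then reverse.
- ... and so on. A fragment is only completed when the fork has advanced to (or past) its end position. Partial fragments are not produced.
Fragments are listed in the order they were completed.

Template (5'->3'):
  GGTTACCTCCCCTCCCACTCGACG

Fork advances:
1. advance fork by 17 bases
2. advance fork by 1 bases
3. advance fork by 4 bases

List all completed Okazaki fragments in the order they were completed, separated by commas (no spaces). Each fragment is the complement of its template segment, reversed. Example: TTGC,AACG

Step 1: advance 17 -> fork_pos = 0 + 17 = 17. Reached multiple(s) of 6: 6, 12 -> fragments 1-2 completed (2 total).
Step 2: advance 1 -> fork_pos = 17 + 1 = 18. Reached multiple(s) of 6: 18 -> fragment 3 completed (3 total).
Step 3: advance 4 -> fork_pos = 18 + 4 = 22. Next multiple of 6 is 24 (not reached); still 3 fragment(s).
Final fork_pos = 22, so 3 fragment(s) are complete. Build each: template segment -> complement -> reverse.
Fragment 1: template[0:6] = GGTTAC -> complement CCAATG -> reversed GTAACC
Fragment 2: template[6:12] = CTCCCC -> complement GAGGGG -> reversed GGGGAG
Fragment 3: template[12:18] = TCCCAC -> complement AGGGTG -> reversed GTGGGA

Answer: GTAACC,GGGGAG,GTGGGA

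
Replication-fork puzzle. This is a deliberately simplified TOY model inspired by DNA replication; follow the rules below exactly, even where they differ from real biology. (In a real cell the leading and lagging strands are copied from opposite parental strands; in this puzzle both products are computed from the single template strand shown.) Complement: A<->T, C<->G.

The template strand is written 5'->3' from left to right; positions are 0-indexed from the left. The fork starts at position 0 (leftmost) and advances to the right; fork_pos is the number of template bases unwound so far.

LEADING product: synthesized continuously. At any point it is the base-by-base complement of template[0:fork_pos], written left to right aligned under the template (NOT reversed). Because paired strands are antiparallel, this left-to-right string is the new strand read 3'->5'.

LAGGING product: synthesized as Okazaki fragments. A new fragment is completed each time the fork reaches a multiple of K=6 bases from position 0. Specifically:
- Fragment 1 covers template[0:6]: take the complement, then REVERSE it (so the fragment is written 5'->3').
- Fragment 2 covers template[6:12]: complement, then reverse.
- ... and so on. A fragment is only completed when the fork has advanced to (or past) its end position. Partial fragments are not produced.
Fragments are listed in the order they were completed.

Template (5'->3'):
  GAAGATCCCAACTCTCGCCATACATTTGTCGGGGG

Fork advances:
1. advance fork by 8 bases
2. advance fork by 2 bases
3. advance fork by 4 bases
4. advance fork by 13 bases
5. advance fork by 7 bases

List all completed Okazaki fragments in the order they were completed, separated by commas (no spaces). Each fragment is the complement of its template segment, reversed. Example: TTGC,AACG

Step 1: advance 8 -> fork_pos = 0 + 8 = 8. Reached multiple(s) of 6: 6 -> fragment 1 completed (1 total).
Step 2: advance 2 -> fork_pos = 8 + 2 = 10. Next multiple of 6 is 12 (not reached); still 1 fragment(s).
Step 3: advance 4 -> fork_pos = 10 + 4 = 14. Reached multiple(s) of 6: 12 -> fragment 2 completed (2 total).
Step 4: advance 13 -> fork_pos = 14 + 13 = 27. Reached multiple(s) of 6: 18, 24 -> fragments 3-4 completed (4 total).
Step 5: advance 7 -> fork_pos = 27 + 7 = 34. Reached multiple(s) of 6: 30 -> fragment 5 completed (5 total).
Final fork_pos = 34, so 5 fragment(s) are complete. Build each: template segment -> complement -> reverse.
Fragment 1: template[0:6] = GAAGAT -> complement CTTCTA -> reversed ATCTTC
Fragment 2: template[6:12] = CCCAAC -> complement GGGTTG -> reversed GTTGGG
Fragment 3: template[12:18] = TCTCGC -> complement AGAGCG -> reversed GCGAGA
Fragment 4: template[18:24] = CATACA -> complement GTATGT -> reversed TGTATG
Fragment 5: template[24:30] = TTTGTC -> complement AAACAG -> reversed GACAAA

Answer: ATCTTC,GTTGGG,GCGAGA,TGTATG,GACAAA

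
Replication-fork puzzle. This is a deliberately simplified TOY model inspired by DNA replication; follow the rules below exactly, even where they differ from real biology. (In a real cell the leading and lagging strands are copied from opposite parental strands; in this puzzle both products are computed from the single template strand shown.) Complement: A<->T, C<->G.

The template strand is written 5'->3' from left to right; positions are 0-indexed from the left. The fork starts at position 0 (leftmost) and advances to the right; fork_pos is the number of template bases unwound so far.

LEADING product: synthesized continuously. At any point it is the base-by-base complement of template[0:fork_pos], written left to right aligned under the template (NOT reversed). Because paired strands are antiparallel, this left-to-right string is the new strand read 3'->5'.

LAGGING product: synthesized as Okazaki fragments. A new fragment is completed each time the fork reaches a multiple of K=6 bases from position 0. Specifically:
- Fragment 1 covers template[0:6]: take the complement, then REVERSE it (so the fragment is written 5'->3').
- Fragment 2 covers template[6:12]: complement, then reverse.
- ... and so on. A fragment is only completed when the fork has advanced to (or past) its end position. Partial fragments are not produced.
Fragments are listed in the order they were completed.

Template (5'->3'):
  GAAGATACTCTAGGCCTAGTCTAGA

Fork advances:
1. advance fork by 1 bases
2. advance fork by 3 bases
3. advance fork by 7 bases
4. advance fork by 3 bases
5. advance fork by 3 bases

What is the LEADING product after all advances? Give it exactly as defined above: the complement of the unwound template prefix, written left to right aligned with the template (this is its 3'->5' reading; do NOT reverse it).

Answer: CTTCTATGAGATCCGGA

Derivation:
Step 1: advance 1 -> fork_pos = 0 + 1 = 1.
Step 2: advance 3 -> fork_pos = 1 + 3 = 4.
Step 3: advance 7 -> fork_pos = 4 + 7 = 11.
Step 4: advance 3 -> fork_pos = 11 + 3 = 14.
Step 5: advance 3 -> fork_pos = 14 + 3 = 17.
Unwound prefix: template[0:17] = GAAGATACTCTAGGCCT
Complement it base by base (A<->T, C<->G), keeping left-to-right order:
  [0:5] GAAGA -> CTTCT
  [5:10] TACTC -> ATGAG
  [10:15] TAGGC -> ATCCG
  [15:17] CT -> GA
Concatenate: CTTCTATGAGATCCGGA (length 17; written aligned with the template, i.e. 3'->5').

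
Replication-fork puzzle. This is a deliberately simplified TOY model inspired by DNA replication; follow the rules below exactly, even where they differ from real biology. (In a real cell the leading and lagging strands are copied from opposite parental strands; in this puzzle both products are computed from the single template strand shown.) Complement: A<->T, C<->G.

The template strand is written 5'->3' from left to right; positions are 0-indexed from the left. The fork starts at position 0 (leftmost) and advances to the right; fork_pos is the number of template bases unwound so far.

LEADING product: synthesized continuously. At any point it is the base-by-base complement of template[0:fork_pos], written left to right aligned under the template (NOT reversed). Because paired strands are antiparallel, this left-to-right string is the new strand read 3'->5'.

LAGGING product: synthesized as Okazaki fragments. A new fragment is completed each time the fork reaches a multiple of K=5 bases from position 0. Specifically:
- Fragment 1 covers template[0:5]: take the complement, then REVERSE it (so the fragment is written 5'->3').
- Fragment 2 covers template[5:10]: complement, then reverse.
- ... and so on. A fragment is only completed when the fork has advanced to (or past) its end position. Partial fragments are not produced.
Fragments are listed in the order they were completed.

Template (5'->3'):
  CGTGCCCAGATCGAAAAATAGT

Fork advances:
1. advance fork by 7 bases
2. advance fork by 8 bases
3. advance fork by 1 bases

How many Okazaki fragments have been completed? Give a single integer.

Step 1: advance 7 -> fork_pos = 0 + 7 = 7. Reached multiple(s) of 5: 5 -> fragment 1 completed (1 total).
Step 2: advance 8 -> fork_pos = 7 + 8 = 15. Reached multiple(s) of 5: 10, 15 -> fragments 2-3 completed (3 total).
Step 3: advance 1 -> fork_pos = 15 + 1 = 16. Next multiple of 5 is 20 (not reached); still 3 fragment(s).
Check: final fork_pos = 16; the multiples of 5 that are <= 16 are 5..15 -> 16 // 5 = 3 completed fragment(s).

Answer: 3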